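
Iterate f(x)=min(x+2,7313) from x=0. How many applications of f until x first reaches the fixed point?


Step 1: x=0, cap=7313, increment=2
Step 2: x grows by 2 each step until capped at 7313; fixed point is x=7313
Step 3: iterations = ceil(7313/2) = 3657

3657


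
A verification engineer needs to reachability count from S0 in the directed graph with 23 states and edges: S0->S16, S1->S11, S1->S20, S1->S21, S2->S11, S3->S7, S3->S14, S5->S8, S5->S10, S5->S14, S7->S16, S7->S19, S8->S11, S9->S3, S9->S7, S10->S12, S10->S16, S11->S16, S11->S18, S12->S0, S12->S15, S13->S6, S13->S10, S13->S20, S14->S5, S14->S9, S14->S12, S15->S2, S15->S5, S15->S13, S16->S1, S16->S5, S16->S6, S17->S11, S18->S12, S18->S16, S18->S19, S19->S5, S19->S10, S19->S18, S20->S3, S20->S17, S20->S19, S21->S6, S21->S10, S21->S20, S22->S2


BFS from S0:
  layer 0: {S0}
  layer 1: {S16}
  layer 2: {S1, S5, S6}
  layer 3: {S8, S10, S11, S14, S20, S21}
  layer 4: {S3, S9, S12, S17, S18, S19}
  layer 5: {S7, S15}
  layer 6: {S2, S13}
Reachable set: {S0, S1, S2, S3, S5, S6, S7, S8, S9, S10, S11, S12, S13, S14, S15, S16, S17, S18, S19, S20, S21}
Count = 21

21


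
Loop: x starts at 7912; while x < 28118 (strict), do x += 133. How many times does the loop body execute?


Step 1: x goes from 7912 toward 28118 by 133; the body runs while x<28118, so iterations = ceil((bound-start)/step)
Step 2: Distance=20206
Step 3: ceil(20206/133)=152

152


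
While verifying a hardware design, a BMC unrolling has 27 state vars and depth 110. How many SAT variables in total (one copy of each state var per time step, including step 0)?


BMC unrolls to depth k, creating one copy of each state var for steps 0..k.
Step count = 110 + 1 = 111 (steps 0 through 110)
Vars per step = 27
Total = 27 * 111 = 2997

2997


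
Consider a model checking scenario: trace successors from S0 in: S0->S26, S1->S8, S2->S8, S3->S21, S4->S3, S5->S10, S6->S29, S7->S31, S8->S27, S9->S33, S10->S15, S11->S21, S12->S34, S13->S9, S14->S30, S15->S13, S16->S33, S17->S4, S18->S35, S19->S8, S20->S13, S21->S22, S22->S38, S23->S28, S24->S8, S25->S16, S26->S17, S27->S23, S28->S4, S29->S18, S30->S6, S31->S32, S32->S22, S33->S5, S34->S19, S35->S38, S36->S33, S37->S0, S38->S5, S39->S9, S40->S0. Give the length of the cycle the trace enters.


Trace from S0 until a state repeats:
  S0 -> S26 -> S17 -> S4 -> S3 -> S21 -> S22 -> S38 -> S5 -> S10 -> S15 -> S13 -> S9 -> S33 -> S5
S5 first seen at step 8, revisited at step 14.
Cycle length = 14 - 8 = 6

6


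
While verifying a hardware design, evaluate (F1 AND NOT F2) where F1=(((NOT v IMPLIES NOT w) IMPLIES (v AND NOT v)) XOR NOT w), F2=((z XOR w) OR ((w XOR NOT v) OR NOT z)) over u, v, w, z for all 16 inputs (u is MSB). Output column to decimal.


F1 = (((NOT v IMPLIES NOT w) IMPLIES (v AND NOT v)) XOR NOT w)
F2 = ((z XOR w) OR ((w XOR NOT v) OR NOT z))
Counterexample to F1=>F2 is where F1=1 and F2=0.
Evaluate each row (bits = u,v,w,z, MSB first):
  row 0 [0000]: F1=1 F2=1 -> F1&~F2 -> 0
  row 1 [0001]: F1=1 F2=1 -> F1&~F2 -> 0
  row 2 [0010]: F1=1 F2=1 -> F1&~F2 -> 0
  row 3 [0011]: F1=1 F2=0 -> F1&~F2 -> 1
  row 4 [0100]: F1=1 F2=1 -> F1&~F2 -> 0
  row 5 [0101]: F1=1 F2=1 -> F1&~F2 -> 0
  row 6 [0110]: F1=0 F2=1 -> F1&~F2 -> 0
  row 7 [0111]: F1=0 F2=1 -> F1&~F2 -> 0
  row 8 [1000]: F1=1 F2=1 -> F1&~F2 -> 0
  row 9 [1001]: F1=1 F2=1 -> F1&~F2 -> 0
  row 10 [1010]: F1=1 F2=1 -> F1&~F2 -> 0
  row 11 [1011]: F1=1 F2=0 -> F1&~F2 -> 1
  row 12 [1100]: F1=1 F2=1 -> F1&~F2 -> 0
  row 13 [1101]: F1=1 F2=1 -> F1&~F2 -> 0
  row 14 [1110]: F1=0 F2=1 -> F1&~F2 -> 0
  row 15 [1111]: F1=0 F2=1 -> F1&~F2 -> 0
Full result column, 4 rows per line (u,v fixed per line; w,z runs 00..11 left to right):
  rows 0-3 [u,v=00]: 0001  = hex 1
  rows 4-7 [u,v=01]: 0000  = hex 0
  rows 8-11 [u,v=10]: 0001  = hex 1
  rows 12-15 [u,v=11]: 0000  = hex 0
Counterexample vector (row 0 .. row 15) = 0001000000010000
Output column grouped in 4s = 0001 0000 0001 0000 = 0x1010
Convert to decimal digit by digit (value = value*16 + digit):
  1 -> 1
  1*16 + 0 = 16
  16*16 + 1 = 257
  257*16 + 0 = 4112
Decimal = 4112

4112


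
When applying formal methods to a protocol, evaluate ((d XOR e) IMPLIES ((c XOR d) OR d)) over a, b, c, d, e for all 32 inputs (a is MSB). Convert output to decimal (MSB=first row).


Formula: ((d XOR e) IMPLIES ((c XOR d) OR d)) over a, b, c, d, e (32 rows)
Evaluate each row (bits = a,b,c,d,e, MSB first):
  row 0 [00000]: ((0 XOR 0) IMPLIES ((0 XOR 0) OR 0)) -> 1
  row 1 [00001]: ((0 XOR 1) IMPLIES ((0 XOR 0) OR 0)) -> 0
  row 2 [00010]: ((1 XOR 0) IMPLIES ((0 XOR 1) OR 1)) -> 1
  row 3 [00011]: ((1 XOR 1) IMPLIES ((0 XOR 1) OR 1)) -> 1
  row 4 [00100]: ((0 XOR 0) IMPLIES ((1 XOR 0) OR 0)) -> 1
  row 5 [00101]: ((0 XOR 1) IMPLIES ((1 XOR 0) OR 0)) -> 1
  row 6 [00110]: ((1 XOR 0) IMPLIES ((1 XOR 1) OR 1)) -> 1
  row 7 [00111]: ((1 XOR 1) IMPLIES ((1 XOR 1) OR 1)) -> 1
  row 8 [01000]: ((0 XOR 0) IMPLIES ((0 XOR 0) OR 0)) -> 1
  row 9 [01001]: ((0 XOR 1) IMPLIES ((0 XOR 0) OR 0)) -> 0
  row 10 [01010]: ((1 XOR 0) IMPLIES ((0 XOR 1) OR 1)) -> 1
  row 11 [01011]: ((1 XOR 1) IMPLIES ((0 XOR 1) OR 1)) -> 1
  row 12 [01100]: ((0 XOR 0) IMPLIES ((1 XOR 0) OR 0)) -> 1
  row 13 [01101]: ((0 XOR 1) IMPLIES ((1 XOR 0) OR 0)) -> 1
  row 14 [01110]: ((1 XOR 0) IMPLIES ((1 XOR 1) OR 1)) -> 1
  row 15 [01111]: ((1 XOR 1) IMPLIES ((1 XOR 1) OR 1)) -> 1
  row 16 [10000]: ((0 XOR 0) IMPLIES ((0 XOR 0) OR 0)) -> 1
  row 17 [10001]: ((0 XOR 1) IMPLIES ((0 XOR 0) OR 0)) -> 0
  row 18 [10010]: ((1 XOR 0) IMPLIES ((0 XOR 1) OR 1)) -> 1
  row 19 [10011]: ((1 XOR 1) IMPLIES ((0 XOR 1) OR 1)) -> 1
  row 20 [10100]: ((0 XOR 0) IMPLIES ((1 XOR 0) OR 0)) -> 1
  row 21 [10101]: ((0 XOR 1) IMPLIES ((1 XOR 0) OR 0)) -> 1
  row 22 [10110]: ((1 XOR 0) IMPLIES ((1 XOR 1) OR 1)) -> 1
  row 23 [10111]: ((1 XOR 1) IMPLIES ((1 XOR 1) OR 1)) -> 1
  row 24 [11000]: ((0 XOR 0) IMPLIES ((0 XOR 0) OR 0)) -> 1
  row 25 [11001]: ((0 XOR 1) IMPLIES ((0 XOR 0) OR 0)) -> 0
  row 26 [11010]: ((1 XOR 0) IMPLIES ((0 XOR 1) OR 1)) -> 1
  row 27 [11011]: ((1 XOR 1) IMPLIES ((0 XOR 1) OR 1)) -> 1
  row 28 [11100]: ((0 XOR 0) IMPLIES ((1 XOR 0) OR 0)) -> 1
  row 29 [11101]: ((0 XOR 1) IMPLIES ((1 XOR 0) OR 0)) -> 1
  row 30 [11110]: ((1 XOR 0) IMPLIES ((1 XOR 1) OR 1)) -> 1
  row 31 [11111]: ((1 XOR 1) IMPLIES ((1 XOR 1) OR 1)) -> 1
Full result column, 4 rows per line (a,b,c fixed per line; d,e runs 00..11 left to right):
  rows 0-3 [a,b,c=000]: 1011  = hex B
  rows 4-7 [a,b,c=001]: 1111  = hex F
  rows 8-11 [a,b,c=010]: 1011  = hex B
  rows 12-15 [a,b,c=011]: 1111  = hex F
  rows 16-19 [a,b,c=100]: 1011  = hex B
  rows 20-23 [a,b,c=101]: 1111  = hex F
  rows 24-27 [a,b,c=110]: 1011  = hex B
  rows 28-31 [a,b,c=111]: 1111  = hex F
Output column (row 0 .. row 31) = 10111111101111111011111110111111
Output column grouped in 4s = 1011 1111 1011 1111 1011 1111 1011 1111 = 0xBFBFBFBF
Convert to decimal digit by digit (value = value*16 + digit):
  B -> 11
  11*16 + 15 (F) = 191
  191*16 + 11 (B) = 3067
  3067*16 + 15 (F) = 49087
  49087*16 + 11 (B) = 785403
  785403*16 + 15 (F) = 12566463
  12566463*16 + 11 (B) = 201063419
  201063419*16 + 15 (F) = 3217014719
Decimal = 3217014719

3217014719


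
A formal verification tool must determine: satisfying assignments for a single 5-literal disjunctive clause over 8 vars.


Step 1: Total=2^8=256
Step 2: Unsat when all 5 false: 2^3=8
Step 3: Sat=256-8=248

248


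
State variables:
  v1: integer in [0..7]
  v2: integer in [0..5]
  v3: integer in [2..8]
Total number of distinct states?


State space = product of domain sizes of all variables.
Domain sizes:
  v1 (integer in [0..7]): 8
  v2 (integer in [0..5]): 6
  v3 (integer in [2..8]): 7
Product = 8 * 6 * 7 = 336

336


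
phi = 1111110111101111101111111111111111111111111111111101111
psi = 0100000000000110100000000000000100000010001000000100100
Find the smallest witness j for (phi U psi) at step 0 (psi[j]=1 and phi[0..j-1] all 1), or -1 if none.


(phi U psi) at 0: need smallest j with psi[j]=1 and phi[i]=1 for all i in [0,j).
Scan from step 0:
  step 0: phi=1, psi=0 -> continue
  step 1: psi=1 and phi held for [0,1) -> witness found
Witness step = 1

1


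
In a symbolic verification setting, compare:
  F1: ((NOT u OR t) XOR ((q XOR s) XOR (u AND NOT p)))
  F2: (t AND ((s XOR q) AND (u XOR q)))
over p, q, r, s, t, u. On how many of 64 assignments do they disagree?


F1 = ((NOT u OR t) XOR ((q XOR s) XOR (u AND NOT p)))
F2 = (t AND ((s XOR q) AND (u XOR q)))
Evaluate both on each of 64 rows (bits = p,q,r,s,t,u):
  row 0 [000000]: F1=1 F2=0 (differ) -> 1
  row 1 [000001]: F1=1 F2=0 (differ) -> 1
  row 2 [000010]: F1=1 F2=0 (differ) -> 1
  row 3 [000011]: F1=0 F2=0 -> 0
  row 4 [000100]: F1=0 F2=0 -> 0
  (every remaining row is evaluated the same way; all 64 results are listed next)
Full result column, 8 rows per line (p,q,r fixed per line; s,t,u runs 000..111 left to right):
  rows 0-7 [p,q,r=000]: 11100000  (ones: 3)
  rows 8-15 [p,q,r=001]: 11100000  (ones: 3)
  rows 16-23 [p,q,r=010]: 00111110  (ones: 5)
  rows 24-31 [p,q,r=011]: 00111110  (ones: 5)
  rows 32-39 [p,q,r=100]: 10110101  (ones: 5)
  rows 40-47 [p,q,r=101]: 10110101  (ones: 5)
  rows 48-55 [p,q,r=110]: 01101011  (ones: 5)
  rows 56-63 [p,q,r=111]: 01101011  (ones: 5)
Disagreements = 3+3+5+5+5+5+5+5 = 36

36


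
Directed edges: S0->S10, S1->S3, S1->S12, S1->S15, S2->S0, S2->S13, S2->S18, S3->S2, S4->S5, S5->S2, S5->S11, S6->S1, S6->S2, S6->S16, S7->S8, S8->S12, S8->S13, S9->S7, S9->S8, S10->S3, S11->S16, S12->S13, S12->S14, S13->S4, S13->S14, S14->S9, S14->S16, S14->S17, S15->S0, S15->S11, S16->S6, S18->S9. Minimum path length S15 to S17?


BFS layer-by-layer from S15:
  dist 0: {S15}
  dist 1: {S0, S11}
  dist 2: {S10, S16}
  dist 3: {S3, S6}
  dist 4: {S1, S2}
  dist 5: {S12, S13, S18}
  dist 6: {S4, S9, S14}
  dist 7: {S5, S7, S8, S17}
  -> S17 reached at distance 7
Shortest path length = 7

7


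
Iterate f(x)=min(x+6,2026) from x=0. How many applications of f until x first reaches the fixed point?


Step 1: x=0, cap=2026, increment=6
Step 2: x grows by 6 each step until capped at 2026; fixed point is x=2026
Step 3: iterations = ceil(2026/6) = 338

338


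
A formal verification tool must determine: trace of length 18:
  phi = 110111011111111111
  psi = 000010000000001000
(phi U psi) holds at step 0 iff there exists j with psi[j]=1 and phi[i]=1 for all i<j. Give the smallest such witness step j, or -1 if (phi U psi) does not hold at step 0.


(phi U psi) at 0: need smallest j with psi[j]=1 and phi[i]=1 for all i in [0,j).
Scan from step 0:
  step 0: phi=1, psi=0 -> continue
  step 1: phi=1, psi=0 -> continue
  step 2: phi=0 -> phi-prefix broken from here
  step 4: psi=1 but phi already failed -> not a witness
  step 14: psi=1 but phi already failed -> not a witness
  end of trace: no witness -> -1
Witness step = -1

-1


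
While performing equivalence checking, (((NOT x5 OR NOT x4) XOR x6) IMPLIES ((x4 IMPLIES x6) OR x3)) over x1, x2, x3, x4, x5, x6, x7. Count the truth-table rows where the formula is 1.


Formula: (((NOT x5 OR NOT x4) XOR x6) IMPLIES ((x4 IMPLIES x6) OR x3)) over 7 vars (128 rows)
Evaluate each row (x1, x2, x3, x4, x5, x6, x7 as bits, MSB first):
  row 0 [0000000]: (((NOT 0 OR NOT 0) XOR 0) IMPLIES ((0 IMPLIES 0) OR 0)) -> 1
  row 1 [0000001]: (((NOT 0 OR NOT 0) XOR 0) IMPLIES ((0 IMPLIES 0) OR 0)) -> 1
  row 2 [0000010]: (((NOT 0 OR NOT 0) XOR 1) IMPLIES ((0 IMPLIES 1) OR 0)) -> 1
  row 3 [0000011]: (((NOT 0 OR NOT 0) XOR 1) IMPLIES ((0 IMPLIES 1) OR 0)) -> 1
  row 4 [0000100]: (((NOT 1 OR NOT 0) XOR 0) IMPLIES ((0 IMPLIES 0) OR 0)) -> 1
  (every remaining row is evaluated the same way; all 128 results are listed next)
Full result column, 8 rows per line (x1,x2,x3,x4 fixed per line; x5,x6,x7 runs 000..111 left to right):
  rows 0-7 [x1,x2,x3,x4=0000]: 11111111  (ones: 8)
  rows 8-15 [x1,x2,x3,x4=0001]: 00111111  (ones: 6)
  rows 16-23 [x1,x2,x3,x4=0010]: 11111111  (ones: 8)
  rows 24-31 [x1,x2,x3,x4=0011]: 11111111  (ones: 8)
  rows 32-39 [x1,x2,x3,x4=0100]: 11111111  (ones: 8)
  rows 40-47 [x1,x2,x3,x4=0101]: 00111111  (ones: 6)
  rows 48-55 [x1,x2,x3,x4=0110]: 11111111  (ones: 8)
  rows 56-63 [x1,x2,x3,x4=0111]: 11111111  (ones: 8)
  rows 64-71 [x1,x2,x3,x4=1000]: 11111111  (ones: 8)
  rows 72-79 [x1,x2,x3,x4=1001]: 00111111  (ones: 6)
  rows 80-87 [x1,x2,x3,x4=1010]: 11111111  (ones: 8)
  rows 88-95 [x1,x2,x3,x4=1011]: 11111111  (ones: 8)
  rows 96-103 [x1,x2,x3,x4=1100]: 11111111  (ones: 8)
  rows 104-111 [x1,x2,x3,x4=1101]: 00111111  (ones: 6)
  rows 112-119 [x1,x2,x3,x4=1110]: 11111111  (ones: 8)
  rows 120-127 [x1,x2,x3,x4=1111]: 11111111  (ones: 8)
Count of 1-rows = 8+6+8+8+8+6+8+8+8+6+8+8+8+6+8+8 = 120

120


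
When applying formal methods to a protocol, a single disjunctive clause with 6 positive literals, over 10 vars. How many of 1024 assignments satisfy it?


Step 1: Total=2^10=1024
Step 2: Unsat when all 6 false: 2^4=16
Step 3: Sat=1024-16=1008

1008


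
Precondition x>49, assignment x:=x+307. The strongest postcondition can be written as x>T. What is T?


Formula: sp(P, x:=E) = exists old_x. (x = E[old_x/x]) AND P[old_x/x] (old_x is the value of x before the assignment; eliminate old_x by solving x = E[old_x/x] for old_x)
Step 1: Precondition P: x>49, i.e. old_x > 49
Step 2: Assignment gives x = old_x + 307, so old_x = x - 307
Step 3: Substitute into P: x - 307 > 49
Step 4: Simplify: x > 49+307 = 356

356


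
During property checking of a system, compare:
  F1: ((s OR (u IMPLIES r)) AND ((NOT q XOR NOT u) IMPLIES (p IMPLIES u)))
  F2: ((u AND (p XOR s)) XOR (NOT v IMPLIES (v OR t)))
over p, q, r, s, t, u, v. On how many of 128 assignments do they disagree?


F1 = ((s OR (u IMPLIES r)) AND ((NOT q XOR NOT u) IMPLIES (p IMPLIES u)))
F2 = ((u AND (p XOR s)) XOR (NOT v IMPLIES (v OR t)))
Evaluate both on each of 128 rows (bits = p,q,r,s,t,u,v):
  row 0 [0000000]: F1=1 F2=0 (differ) -> 1
  row 1 [0000001]: F1=1 F2=1 -> 0
  row 2 [0000010]: F1=0 F2=0 -> 0
  row 3 [0000011]: F1=0 F2=1 (differ) -> 1
  row 4 [0000100]: F1=1 F2=1 -> 0
  (every remaining row is evaluated the same way; all 128 results are listed next)
Full result column, 8 rows per line (p,q,r,s fixed per line; t,u,v runs 000..111 left to right):
  rows 0-7 [p,q,r,s=0000]: 10010011  (ones: 4)
  rows 8-15 [p,q,r,s=0001]: 10010011  (ones: 4)
  rows 16-23 [p,q,r,s=0010]: 10100000  (ones: 2)
  rows 24-31 [p,q,r,s=0011]: 10010011  (ones: 4)
  rows 32-39 [p,q,r,s=0100]: 10010011  (ones: 4)
  rows 40-47 [p,q,r,s=0101]: 10010011  (ones: 4)
  rows 48-55 [p,q,r,s=0110]: 10100000  (ones: 2)
  rows 56-63 [p,q,r,s=0111]: 10010011  (ones: 4)
  rows 64-71 [p,q,r,s=1000]: 10100000  (ones: 2)
  rows 72-79 [p,q,r,s=1001]: 10100000  (ones: 2)
  rows 80-87 [p,q,r,s=1010]: 10010011  (ones: 4)
  rows 88-95 [p,q,r,s=1011]: 10100000  (ones: 2)
  rows 96-103 [p,q,r,s=1100]: 01101100  (ones: 4)
  rows 104-111 [p,q,r,s=1101]: 01101100  (ones: 4)
  rows 112-119 [p,q,r,s=1110]: 01011111  (ones: 6)
  rows 120-127 [p,q,r,s=1111]: 01101100  (ones: 4)
Disagreements = 4+4+2+4+4+4+2+4+2+2+4+2+4+4+6+4 = 56

56


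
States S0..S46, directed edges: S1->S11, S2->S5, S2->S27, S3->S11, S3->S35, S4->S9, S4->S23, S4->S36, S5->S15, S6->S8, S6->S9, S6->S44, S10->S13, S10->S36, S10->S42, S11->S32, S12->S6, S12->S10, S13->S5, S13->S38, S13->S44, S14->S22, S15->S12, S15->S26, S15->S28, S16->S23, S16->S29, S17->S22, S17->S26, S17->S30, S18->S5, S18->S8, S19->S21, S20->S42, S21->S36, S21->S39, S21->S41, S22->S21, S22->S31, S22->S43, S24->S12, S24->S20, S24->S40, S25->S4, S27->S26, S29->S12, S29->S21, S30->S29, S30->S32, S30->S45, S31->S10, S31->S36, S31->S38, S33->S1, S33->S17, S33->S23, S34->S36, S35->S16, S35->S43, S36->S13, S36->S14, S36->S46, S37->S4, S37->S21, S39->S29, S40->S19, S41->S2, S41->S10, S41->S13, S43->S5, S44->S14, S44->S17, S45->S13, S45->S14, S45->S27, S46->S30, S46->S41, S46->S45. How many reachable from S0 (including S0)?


BFS from S0:
  layer 0: {S0}
Reachable set: {S0}
Count = 1

1


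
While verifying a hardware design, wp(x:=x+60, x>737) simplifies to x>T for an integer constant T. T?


Formula: wp(x:=E, P) = P[E/x] (substitute E for x in postcondition)
Step 1: Postcondition: x>737
Step 2: Substitute x+60 for x: x+60>737
Step 3: Solve for x: x > 737-60 = 677

677


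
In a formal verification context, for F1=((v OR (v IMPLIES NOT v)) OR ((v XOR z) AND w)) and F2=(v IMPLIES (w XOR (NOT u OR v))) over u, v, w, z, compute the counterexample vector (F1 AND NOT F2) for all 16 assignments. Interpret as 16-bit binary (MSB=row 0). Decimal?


F1 = ((v OR (v IMPLIES NOT v)) OR ((v XOR z) AND w))
F2 = (v IMPLIES (w XOR (NOT u OR v)))
Counterexample to F1=>F2 is where F1=1 and F2=0.
Evaluate each row (bits = u,v,w,z, MSB first):
  row 0 [0000]: F1=1 F2=1 -> F1&~F2 -> 0
  row 1 [0001]: F1=1 F2=1 -> F1&~F2 -> 0
  row 2 [0010]: F1=1 F2=1 -> F1&~F2 -> 0
  row 3 [0011]: F1=1 F2=1 -> F1&~F2 -> 0
  row 4 [0100]: F1=1 F2=1 -> F1&~F2 -> 0
  row 5 [0101]: F1=1 F2=1 -> F1&~F2 -> 0
  row 6 [0110]: F1=1 F2=0 -> F1&~F2 -> 1
  row 7 [0111]: F1=1 F2=0 -> F1&~F2 -> 1
  row 8 [1000]: F1=1 F2=1 -> F1&~F2 -> 0
  row 9 [1001]: F1=1 F2=1 -> F1&~F2 -> 0
  row 10 [1010]: F1=1 F2=1 -> F1&~F2 -> 0
  row 11 [1011]: F1=1 F2=1 -> F1&~F2 -> 0
  row 12 [1100]: F1=1 F2=1 -> F1&~F2 -> 0
  row 13 [1101]: F1=1 F2=1 -> F1&~F2 -> 0
  row 14 [1110]: F1=1 F2=0 -> F1&~F2 -> 1
  row 15 [1111]: F1=1 F2=0 -> F1&~F2 -> 1
Full result column, 4 rows per line (u,v fixed per line; w,z runs 00..11 left to right):
  rows 0-3 [u,v=00]: 0000  = hex 0
  rows 4-7 [u,v=01]: 0011  = hex 3
  rows 8-11 [u,v=10]: 0000  = hex 0
  rows 12-15 [u,v=11]: 0011  = hex 3
Counterexample vector (row 0 .. row 15) = 0000001100000011
Output column grouped in 4s = 0000 0011 0000 0011 = 0x0303
Convert to decimal digit by digit (value = value*16 + digit):
  0 -> 0
  0*16 + 3 = 3
  3*16 + 0 = 48
  48*16 + 3 = 771
Decimal = 771

771


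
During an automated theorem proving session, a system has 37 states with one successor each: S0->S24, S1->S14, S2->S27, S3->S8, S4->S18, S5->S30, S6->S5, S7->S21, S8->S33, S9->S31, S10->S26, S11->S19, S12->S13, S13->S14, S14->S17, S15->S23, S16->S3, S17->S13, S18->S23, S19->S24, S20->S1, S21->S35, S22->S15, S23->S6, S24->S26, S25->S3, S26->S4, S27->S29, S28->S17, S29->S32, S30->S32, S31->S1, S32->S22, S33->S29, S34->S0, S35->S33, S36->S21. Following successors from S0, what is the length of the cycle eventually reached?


Trace from S0 until a state repeats:
  S0 -> S24 -> S26 -> S4 -> S18 -> S23 -> S6 -> S5 -> S30 -> S32 -> S22 -> S15 -> S23
S23 first seen at step 5, revisited at step 12.
Cycle length = 12 - 5 = 7

7


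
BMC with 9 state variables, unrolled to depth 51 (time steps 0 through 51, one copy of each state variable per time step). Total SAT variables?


BMC unrolls to depth k, creating one copy of each state var for steps 0..k.
Step count = 51 + 1 = 52 (steps 0 through 51)
Vars per step = 9
Total = 9 * 52 = 468

468


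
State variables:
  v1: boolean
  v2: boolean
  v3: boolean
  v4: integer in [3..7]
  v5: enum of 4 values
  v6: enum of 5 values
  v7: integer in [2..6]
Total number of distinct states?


State space = product of domain sizes of all variables.
Domain sizes:
  v1 (boolean): 2
  v2 (boolean): 2
  v3 (boolean): 2
  v4 (integer in [3..7]): 5
  v5 (enum of 4 values): 4
  v6 (enum of 5 values): 5
  v7 (integer in [2..6]): 5
Product = 2 * 2 * 2 * 5 * 4 * 5 * 5 = 4000

4000


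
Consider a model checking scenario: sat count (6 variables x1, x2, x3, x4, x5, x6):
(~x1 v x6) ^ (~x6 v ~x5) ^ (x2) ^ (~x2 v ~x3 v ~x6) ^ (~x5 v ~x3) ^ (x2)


CNF with 6 clauses over 6 vars (64 assignments).
An assignment satisfies CNF iff every clause has >=1 true literal.
Check each row (bits = x1,x2,x3,x4,x5,x6; clause T/F shown):
  row 0 [000000]: clauses=TTFTTF -> 0
  row 1 [000001]: clauses=TTFTTF -> 0
  row 2 [000010]: clauses=TTFTTF -> 0
  row 3 [000011]: clauses=TFFTTF -> 0
  row 4 [000100]: clauses=TTFTTF -> 0
  (every remaining row is evaluated the same way; all 64 results are listed next)
Full result column, 8 rows per line (x1,x2,x3 fixed per line; x4,x5,x6 runs 000..111 left to right):
  rows 0-7 [x1,x2,x3=000]: 00000000  (ones: 0)
  rows 8-15 [x1,x2,x3=001]: 00000000  (ones: 0)
  rows 16-23 [x1,x2,x3=010]: 11101110  (ones: 6)
  rows 24-31 [x1,x2,x3=011]: 10001000  (ones: 2)
  rows 32-39 [x1,x2,x3=100]: 00000000  (ones: 0)
  rows 40-47 [x1,x2,x3=101]: 00000000  (ones: 0)
  rows 48-55 [x1,x2,x3=110]: 01000100  (ones: 2)
  rows 56-63 [x1,x2,x3=111]: 00000000  (ones: 0)
Satisfying assignments = 0+0+6+2+0+0+2+0 = 10

10


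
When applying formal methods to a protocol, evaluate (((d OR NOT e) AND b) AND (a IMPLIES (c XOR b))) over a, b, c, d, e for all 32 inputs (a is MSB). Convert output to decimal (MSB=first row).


Formula: (((d OR NOT e) AND b) AND (a IMPLIES (c XOR b))) over a, b, c, d, e (32 rows)
Evaluate each row (bits = a,b,c,d,e, MSB first):
  row 0 [00000]: (((0 OR NOT 0) AND 0) AND (0 IMPLIES (0 XOR 0))) -> 0
  row 1 [00001]: (((0 OR NOT 1) AND 0) AND (0 IMPLIES (0 XOR 0))) -> 0
  row 2 [00010]: (((1 OR NOT 0) AND 0) AND (0 IMPLIES (0 XOR 0))) -> 0
  row 3 [00011]: (((1 OR NOT 1) AND 0) AND (0 IMPLIES (0 XOR 0))) -> 0
  row 4 [00100]: (((0 OR NOT 0) AND 0) AND (0 IMPLIES (1 XOR 0))) -> 0
  row 5 [00101]: (((0 OR NOT 1) AND 0) AND (0 IMPLIES (1 XOR 0))) -> 0
  row 6 [00110]: (((1 OR NOT 0) AND 0) AND (0 IMPLIES (1 XOR 0))) -> 0
  row 7 [00111]: (((1 OR NOT 1) AND 0) AND (0 IMPLIES (1 XOR 0))) -> 0
  row 8 [01000]: (((0 OR NOT 0) AND 1) AND (0 IMPLIES (0 XOR 1))) -> 1
  row 9 [01001]: (((0 OR NOT 1) AND 1) AND (0 IMPLIES (0 XOR 1))) -> 0
  row 10 [01010]: (((1 OR NOT 0) AND 1) AND (0 IMPLIES (0 XOR 1))) -> 1
  row 11 [01011]: (((1 OR NOT 1) AND 1) AND (0 IMPLIES (0 XOR 1))) -> 1
  row 12 [01100]: (((0 OR NOT 0) AND 1) AND (0 IMPLIES (1 XOR 1))) -> 1
  row 13 [01101]: (((0 OR NOT 1) AND 1) AND (0 IMPLIES (1 XOR 1))) -> 0
  row 14 [01110]: (((1 OR NOT 0) AND 1) AND (0 IMPLIES (1 XOR 1))) -> 1
  row 15 [01111]: (((1 OR NOT 1) AND 1) AND (0 IMPLIES (1 XOR 1))) -> 1
  row 16 [10000]: (((0 OR NOT 0) AND 0) AND (1 IMPLIES (0 XOR 0))) -> 0
  row 17 [10001]: (((0 OR NOT 1) AND 0) AND (1 IMPLIES (0 XOR 0))) -> 0
  row 18 [10010]: (((1 OR NOT 0) AND 0) AND (1 IMPLIES (0 XOR 0))) -> 0
  row 19 [10011]: (((1 OR NOT 1) AND 0) AND (1 IMPLIES (0 XOR 0))) -> 0
  row 20 [10100]: (((0 OR NOT 0) AND 0) AND (1 IMPLIES (1 XOR 0))) -> 0
  row 21 [10101]: (((0 OR NOT 1) AND 0) AND (1 IMPLIES (1 XOR 0))) -> 0
  row 22 [10110]: (((1 OR NOT 0) AND 0) AND (1 IMPLIES (1 XOR 0))) -> 0
  row 23 [10111]: (((1 OR NOT 1) AND 0) AND (1 IMPLIES (1 XOR 0))) -> 0
  row 24 [11000]: (((0 OR NOT 0) AND 1) AND (1 IMPLIES (0 XOR 1))) -> 1
  row 25 [11001]: (((0 OR NOT 1) AND 1) AND (1 IMPLIES (0 XOR 1))) -> 0
  row 26 [11010]: (((1 OR NOT 0) AND 1) AND (1 IMPLIES (0 XOR 1))) -> 1
  row 27 [11011]: (((1 OR NOT 1) AND 1) AND (1 IMPLIES (0 XOR 1))) -> 1
  row 28 [11100]: (((0 OR NOT 0) AND 1) AND (1 IMPLIES (1 XOR 1))) -> 0
  row 29 [11101]: (((0 OR NOT 1) AND 1) AND (1 IMPLIES (1 XOR 1))) -> 0
  row 30 [11110]: (((1 OR NOT 0) AND 1) AND (1 IMPLIES (1 XOR 1))) -> 0
  row 31 [11111]: (((1 OR NOT 1) AND 1) AND (1 IMPLIES (1 XOR 1))) -> 0
Full result column, 4 rows per line (a,b,c fixed per line; d,e runs 00..11 left to right):
  rows 0-3 [a,b,c=000]: 0000  = hex 0
  rows 4-7 [a,b,c=001]: 0000  = hex 0
  rows 8-11 [a,b,c=010]: 1011  = hex B
  rows 12-15 [a,b,c=011]: 1011  = hex B
  rows 16-19 [a,b,c=100]: 0000  = hex 0
  rows 20-23 [a,b,c=101]: 0000  = hex 0
  rows 24-27 [a,b,c=110]: 1011  = hex B
  rows 28-31 [a,b,c=111]: 0000  = hex 0
Output column (row 0 .. row 31) = 00000000101110110000000010110000
Output column grouped in 4s = 0000 0000 1011 1011 0000 0000 1011 0000 = 0x00BB00B0
Convert to decimal digit by digit (value = value*16 + digit):
  0 -> 0
  0*16 + 0 = 0
  0*16 + 11 (B) = 11
  11*16 + 11 (B) = 187
  187*16 + 0 = 2992
  2992*16 + 0 = 47872
  47872*16 + 11 (B) = 765963
  765963*16 + 0 = 12255408
Decimal = 12255408

12255408


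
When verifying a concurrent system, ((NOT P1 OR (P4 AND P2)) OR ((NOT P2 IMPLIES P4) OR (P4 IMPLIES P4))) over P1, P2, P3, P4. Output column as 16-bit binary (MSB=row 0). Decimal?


Formula: ((NOT P1 OR (P4 AND P2)) OR ((NOT P2 IMPLIES P4) OR (P4 IMPLIES P4))) over P1, P2, P3, P4 (16 rows)
Evaluate each row (bits = P1,P2,P3,P4, MSB first):
  row 0 [0000]: ((NOT 0 OR (0 AND 0)) OR ((NOT 0 IMPLIES 0) OR (0 IMPLIES 0))) -> 1
  row 1 [0001]: ((NOT 0 OR (1 AND 0)) OR ((NOT 0 IMPLIES 1) OR (1 IMPLIES 1))) -> 1
  row 2 [0010]: ((NOT 0 OR (0 AND 0)) OR ((NOT 0 IMPLIES 0) OR (0 IMPLIES 0))) -> 1
  row 3 [0011]: ((NOT 0 OR (1 AND 0)) OR ((NOT 0 IMPLIES 1) OR (1 IMPLIES 1))) -> 1
  row 4 [0100]: ((NOT 0 OR (0 AND 1)) OR ((NOT 1 IMPLIES 0) OR (0 IMPLIES 0))) -> 1
  row 5 [0101]: ((NOT 0 OR (1 AND 1)) OR ((NOT 1 IMPLIES 1) OR (1 IMPLIES 1))) -> 1
  row 6 [0110]: ((NOT 0 OR (0 AND 1)) OR ((NOT 1 IMPLIES 0) OR (0 IMPLIES 0))) -> 1
  row 7 [0111]: ((NOT 0 OR (1 AND 1)) OR ((NOT 1 IMPLIES 1) OR (1 IMPLIES 1))) -> 1
  row 8 [1000]: ((NOT 1 OR (0 AND 0)) OR ((NOT 0 IMPLIES 0) OR (0 IMPLIES 0))) -> 1
  row 9 [1001]: ((NOT 1 OR (1 AND 0)) OR ((NOT 0 IMPLIES 1) OR (1 IMPLIES 1))) -> 1
  row 10 [1010]: ((NOT 1 OR (0 AND 0)) OR ((NOT 0 IMPLIES 0) OR (0 IMPLIES 0))) -> 1
  row 11 [1011]: ((NOT 1 OR (1 AND 0)) OR ((NOT 0 IMPLIES 1) OR (1 IMPLIES 1))) -> 1
  row 12 [1100]: ((NOT 1 OR (0 AND 1)) OR ((NOT 1 IMPLIES 0) OR (0 IMPLIES 0))) -> 1
  row 13 [1101]: ((NOT 1 OR (1 AND 1)) OR ((NOT 1 IMPLIES 1) OR (1 IMPLIES 1))) -> 1
  row 14 [1110]: ((NOT 1 OR (0 AND 1)) OR ((NOT 1 IMPLIES 0) OR (0 IMPLIES 0))) -> 1
  row 15 [1111]: ((NOT 1 OR (1 AND 1)) OR ((NOT 1 IMPLIES 1) OR (1 IMPLIES 1))) -> 1
Full result column, 4 rows per line (P1,P2 fixed per line; P3,P4 runs 00..11 left to right):
  rows 0-3 [P1,P2=00]: 1111  = hex F
  rows 4-7 [P1,P2=01]: 1111  = hex F
  rows 8-11 [P1,P2=10]: 1111  = hex F
  rows 12-15 [P1,P2=11]: 1111  = hex F
Output column (row 0 .. row 15) = 1111111111111111
Output column grouped in 4s = 1111 1111 1111 1111 = 0xFFFF
Convert to decimal digit by digit (value = value*16 + digit):
  F -> 15
  15*16 + 15 (F) = 255
  255*16 + 15 (F) = 4095
  4095*16 + 15 (F) = 65535
Decimal = 65535

65535


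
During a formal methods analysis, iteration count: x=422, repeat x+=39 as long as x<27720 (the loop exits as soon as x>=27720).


Step 1: x goes from 422 toward 27720 by 39; the body runs while x<27720, so iterations = ceil((bound-start)/step)
Step 2: Distance=27298
Step 3: ceil(27298/39)=700

700


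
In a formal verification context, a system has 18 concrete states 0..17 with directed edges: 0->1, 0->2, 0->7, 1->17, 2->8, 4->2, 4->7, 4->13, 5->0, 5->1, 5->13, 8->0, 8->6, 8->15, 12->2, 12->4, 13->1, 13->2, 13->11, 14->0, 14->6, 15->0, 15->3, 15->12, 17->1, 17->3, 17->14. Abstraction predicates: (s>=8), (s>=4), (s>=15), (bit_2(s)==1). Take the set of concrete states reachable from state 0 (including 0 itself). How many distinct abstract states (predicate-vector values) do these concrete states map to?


BFS from 0:
Concrete reachable: {0, 1, 2, 3, 4, 6, 7, 8, 11, 12, 13, 14, 15, 17}
Abstract via predicates (s>=8), (s>=4), (s>=15), (bit_2(s)==1):
  (0,0,0,0) <- {0, 1, 2, 3}
  (0,1,0,1) <- {4, 6, 7}
  (1,1,0,0) <- {8, 11}
  (1,1,0,1) <- {12, 13, 14}
  (1,1,1,0) <- {17}
  (1,1,1,1) <- {15}
Distinct abstract states = 6

6


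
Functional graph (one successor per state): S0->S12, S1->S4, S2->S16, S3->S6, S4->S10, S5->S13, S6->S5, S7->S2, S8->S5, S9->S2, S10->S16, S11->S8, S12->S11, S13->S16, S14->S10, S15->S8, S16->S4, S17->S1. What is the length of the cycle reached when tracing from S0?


Trace from S0 until a state repeats:
  S0 -> S12 -> S11 -> S8 -> S5 -> S13 -> S16 -> S4 -> S10 -> S16
S16 first seen at step 6, revisited at step 9.
Cycle length = 9 - 6 = 3

3


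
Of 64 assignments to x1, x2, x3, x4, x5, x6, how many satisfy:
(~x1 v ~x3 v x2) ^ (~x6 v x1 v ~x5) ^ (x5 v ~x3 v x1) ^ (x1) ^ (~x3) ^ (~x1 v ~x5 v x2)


CNF with 6 clauses over 6 vars (64 assignments).
An assignment satisfies CNF iff every clause has >=1 true literal.
Check each row (bits = x1,x2,x3,x4,x5,x6; clause T/F shown):
  row 0 [000000]: clauses=TTTFTT -> 0
  row 1 [000001]: clauses=TTTFTT -> 0
  row 2 [000010]: clauses=TTTFTT -> 0
  row 3 [000011]: clauses=TFTFTT -> 0
  row 4 [000100]: clauses=TTTFTT -> 0
  (every remaining row is evaluated the same way; all 64 results are listed next)
Full result column, 8 rows per line (x1,x2,x3 fixed per line; x4,x5,x6 runs 000..111 left to right):
  rows 0-7 [x1,x2,x3=000]: 00000000  (ones: 0)
  rows 8-15 [x1,x2,x3=001]: 00000000  (ones: 0)
  rows 16-23 [x1,x2,x3=010]: 00000000  (ones: 0)
  rows 24-31 [x1,x2,x3=011]: 00000000  (ones: 0)
  rows 32-39 [x1,x2,x3=100]: 11001100  (ones: 4)
  rows 40-47 [x1,x2,x3=101]: 00000000  (ones: 0)
  rows 48-55 [x1,x2,x3=110]: 11111111  (ones: 8)
  rows 56-63 [x1,x2,x3=111]: 00000000  (ones: 0)
Satisfying assignments = 0+0+0+0+4+0+8+0 = 12

12


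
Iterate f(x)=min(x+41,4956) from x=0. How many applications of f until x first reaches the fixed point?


Step 1: x=0, cap=4956, increment=41
Step 2: x grows by 41 each step until capped at 4956; fixed point is x=4956
Step 3: iterations = ceil(4956/41) = 121

121


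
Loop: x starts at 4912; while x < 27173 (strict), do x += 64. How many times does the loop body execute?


Step 1: x goes from 4912 toward 27173 by 64; the body runs while x<27173, so iterations = ceil((bound-start)/step)
Step 2: Distance=22261
Step 3: ceil(22261/64)=348

348


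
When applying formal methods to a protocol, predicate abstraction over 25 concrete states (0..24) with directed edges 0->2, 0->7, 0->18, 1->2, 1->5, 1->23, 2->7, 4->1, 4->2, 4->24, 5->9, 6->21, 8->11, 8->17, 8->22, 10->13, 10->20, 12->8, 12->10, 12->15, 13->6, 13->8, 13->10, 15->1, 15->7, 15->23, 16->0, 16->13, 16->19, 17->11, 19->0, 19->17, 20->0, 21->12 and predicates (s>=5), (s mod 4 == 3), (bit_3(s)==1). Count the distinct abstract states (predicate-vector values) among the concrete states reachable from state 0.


BFS from 0:
Concrete reachable: {0, 2, 7, 18}
Abstract via predicates (s>=5), (s mod 4 == 3), (bit_3(s)==1):
  (0,0,0) <- {0, 2}
  (1,0,0) <- {18}
  (1,1,0) <- {7}
Distinct abstract states = 3

3


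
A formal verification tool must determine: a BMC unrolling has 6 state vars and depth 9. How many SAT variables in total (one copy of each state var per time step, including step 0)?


BMC unrolls to depth k, creating one copy of each state var for steps 0..k.
Step count = 9 + 1 = 10 (steps 0 through 9)
Vars per step = 6
Total = 6 * 10 = 60

60


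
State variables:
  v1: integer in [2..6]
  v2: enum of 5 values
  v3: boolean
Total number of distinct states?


State space = product of domain sizes of all variables.
Domain sizes:
  v1 (integer in [2..6]): 5
  v2 (enum of 5 values): 5
  v3 (boolean): 2
Product = 5 * 5 * 2 = 50

50


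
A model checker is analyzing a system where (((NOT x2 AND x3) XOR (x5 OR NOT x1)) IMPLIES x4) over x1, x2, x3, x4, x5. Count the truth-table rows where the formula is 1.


Formula: (((NOT x2 AND x3) XOR (x5 OR NOT x1)) IMPLIES x4) over 5 vars (32 rows)
Evaluate each row (x1, x2, x3, x4, x5 as bits, MSB first):
  row 0 [00000]: (((NOT 0 AND 0) XOR (0 OR NOT 0)) IMPLIES 0) -> 0
  row 1 [00001]: (((NOT 0 AND 0) XOR (1 OR NOT 0)) IMPLIES 0) -> 0
  row 2 [00010]: (((NOT 0 AND 0) XOR (0 OR NOT 0)) IMPLIES 1) -> 1
  row 3 [00011]: (((NOT 0 AND 0) XOR (1 OR NOT 0)) IMPLIES 1) -> 1
  row 4 [00100]: (((NOT 0 AND 1) XOR (0 OR NOT 0)) IMPLIES 0) -> 1
  row 5 [00101]: (((NOT 0 AND 1) XOR (1 OR NOT 0)) IMPLIES 0) -> 1
  row 6 [00110]: (((NOT 0 AND 1) XOR (0 OR NOT 0)) IMPLIES 1) -> 1
  row 7 [00111]: (((NOT 0 AND 1) XOR (1 OR NOT 0)) IMPLIES 1) -> 1
  row 8 [01000]: (((NOT 1 AND 0) XOR (0 OR NOT 0)) IMPLIES 0) -> 0
  row 9 [01001]: (((NOT 1 AND 0) XOR (1 OR NOT 0)) IMPLIES 0) -> 0
  row 10 [01010]: (((NOT 1 AND 0) XOR (0 OR NOT 0)) IMPLIES 1) -> 1
  row 11 [01011]: (((NOT 1 AND 0) XOR (1 OR NOT 0)) IMPLIES 1) -> 1
  row 12 [01100]: (((NOT 1 AND 1) XOR (0 OR NOT 0)) IMPLIES 0) -> 0
  row 13 [01101]: (((NOT 1 AND 1) XOR (1 OR NOT 0)) IMPLIES 0) -> 0
  row 14 [01110]: (((NOT 1 AND 1) XOR (0 OR NOT 0)) IMPLIES 1) -> 1
  row 15 [01111]: (((NOT 1 AND 1) XOR (1 OR NOT 0)) IMPLIES 1) -> 1
  row 16 [10000]: (((NOT 0 AND 0) XOR (0 OR NOT 1)) IMPLIES 0) -> 1
  row 17 [10001]: (((NOT 0 AND 0) XOR (1 OR NOT 1)) IMPLIES 0) -> 0
  row 18 [10010]: (((NOT 0 AND 0) XOR (0 OR NOT 1)) IMPLIES 1) -> 1
  row 19 [10011]: (((NOT 0 AND 0) XOR (1 OR NOT 1)) IMPLIES 1) -> 1
  row 20 [10100]: (((NOT 0 AND 1) XOR (0 OR NOT 1)) IMPLIES 0) -> 0
  row 21 [10101]: (((NOT 0 AND 1) XOR (1 OR NOT 1)) IMPLIES 0) -> 1
  row 22 [10110]: (((NOT 0 AND 1) XOR (0 OR NOT 1)) IMPLIES 1) -> 1
  row 23 [10111]: (((NOT 0 AND 1) XOR (1 OR NOT 1)) IMPLIES 1) -> 1
  row 24 [11000]: (((NOT 1 AND 0) XOR (0 OR NOT 1)) IMPLIES 0) -> 1
  row 25 [11001]: (((NOT 1 AND 0) XOR (1 OR NOT 1)) IMPLIES 0) -> 0
  row 26 [11010]: (((NOT 1 AND 0) XOR (0 OR NOT 1)) IMPLIES 1) -> 1
  row 27 [11011]: (((NOT 1 AND 0) XOR (1 OR NOT 1)) IMPLIES 1) -> 1
  row 28 [11100]: (((NOT 1 AND 1) XOR (0 OR NOT 1)) IMPLIES 0) -> 1
  row 29 [11101]: (((NOT 1 AND 1) XOR (1 OR NOT 1)) IMPLIES 0) -> 0
  row 30 [11110]: (((NOT 1 AND 1) XOR (0 OR NOT 1)) IMPLIES 1) -> 1
  row 31 [11111]: (((NOT 1 AND 1) XOR (1 OR NOT 1)) IMPLIES 1) -> 1
Full result column, 8 rows per line (x1,x2 fixed per line; x3,x4,x5 runs 000..111 left to right):
  rows 0-7 [x1,x2=00]: 00111111  (ones: 6)
  rows 8-15 [x1,x2=01]: 00110011  (ones: 4)
  rows 16-23 [x1,x2=10]: 10110111  (ones: 6)
  rows 24-31 [x1,x2=11]: 10111011  (ones: 6)
Count of 1-rows = 6+4+6+6 = 22

22


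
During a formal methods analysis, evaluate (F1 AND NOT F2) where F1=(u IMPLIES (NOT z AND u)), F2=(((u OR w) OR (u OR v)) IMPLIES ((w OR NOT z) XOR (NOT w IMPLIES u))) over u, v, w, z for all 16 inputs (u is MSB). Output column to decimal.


F1 = (u IMPLIES (NOT z AND u))
F2 = (((u OR w) OR (u OR v)) IMPLIES ((w OR NOT z) XOR (NOT w IMPLIES u)))
Counterexample to F1=>F2 is where F1=1 and F2=0.
Evaluate each row (bits = u,v,w,z, MSB first):
  row 0 [0000]: F1=1 F2=1 -> F1&~F2 -> 0
  row 1 [0001]: F1=1 F2=1 -> F1&~F2 -> 0
  row 2 [0010]: F1=1 F2=0 -> F1&~F2 -> 1
  row 3 [0011]: F1=1 F2=0 -> F1&~F2 -> 1
  row 4 [0100]: F1=1 F2=1 -> F1&~F2 -> 0
  row 5 [0101]: F1=1 F2=0 -> F1&~F2 -> 1
  row 6 [0110]: F1=1 F2=0 -> F1&~F2 -> 1
  row 7 [0111]: F1=1 F2=0 -> F1&~F2 -> 1
  row 8 [1000]: F1=1 F2=0 -> F1&~F2 -> 1
  row 9 [1001]: F1=0 F2=1 -> F1&~F2 -> 0
  row 10 [1010]: F1=1 F2=0 -> F1&~F2 -> 1
  row 11 [1011]: F1=0 F2=0 -> F1&~F2 -> 0
  row 12 [1100]: F1=1 F2=0 -> F1&~F2 -> 1
  row 13 [1101]: F1=0 F2=1 -> F1&~F2 -> 0
  row 14 [1110]: F1=1 F2=0 -> F1&~F2 -> 1
  row 15 [1111]: F1=0 F2=0 -> F1&~F2 -> 0
Full result column, 4 rows per line (u,v fixed per line; w,z runs 00..11 left to right):
  rows 0-3 [u,v=00]: 0011  = hex 3
  rows 4-7 [u,v=01]: 0111  = hex 7
  rows 8-11 [u,v=10]: 1010  = hex A
  rows 12-15 [u,v=11]: 1010  = hex A
Counterexample vector (row 0 .. row 15) = 0011011110101010
Output column grouped in 4s = 0011 0111 1010 1010 = 0x37AA
Convert to decimal digit by digit (value = value*16 + digit):
  3 -> 3
  3*16 + 7 = 55
  55*16 + 10 (A) = 890
  890*16 + 10 (A) = 14250
Decimal = 14250

14250


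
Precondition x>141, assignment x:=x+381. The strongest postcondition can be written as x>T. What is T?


Formula: sp(P, x:=E) = exists old_x. (x = E[old_x/x]) AND P[old_x/x] (old_x is the value of x before the assignment; eliminate old_x by solving x = E[old_x/x] for old_x)
Step 1: Precondition P: x>141, i.e. old_x > 141
Step 2: Assignment gives x = old_x + 381, so old_x = x - 381
Step 3: Substitute into P: x - 381 > 141
Step 4: Simplify: x > 141+381 = 522

522


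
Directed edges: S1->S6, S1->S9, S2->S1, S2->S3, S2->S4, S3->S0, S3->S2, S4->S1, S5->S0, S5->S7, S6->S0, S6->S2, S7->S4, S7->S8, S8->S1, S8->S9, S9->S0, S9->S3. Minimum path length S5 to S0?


BFS layer-by-layer from S5:
  dist 0: {S5}
  dist 1: {S0, S7}
  -> S0 reached at distance 1
Shortest path length = 1

1


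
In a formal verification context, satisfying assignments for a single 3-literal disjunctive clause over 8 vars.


Step 1: Total=2^8=256
Step 2: Unsat when all 3 false: 2^5=32
Step 3: Sat=256-32=224

224


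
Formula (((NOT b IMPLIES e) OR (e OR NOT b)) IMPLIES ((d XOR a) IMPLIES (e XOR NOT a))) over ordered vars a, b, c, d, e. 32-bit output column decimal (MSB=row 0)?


Formula: (((NOT b IMPLIES e) OR (e OR NOT b)) IMPLIES ((d XOR a) IMPLIES (e XOR NOT a))) over a, b, c, d, e (32 rows)
Evaluate each row (bits = a,b,c,d,e, MSB first):
  row 0 [00000]: (((NOT 0 IMPLIES 0) OR (0 OR NOT 0)) IMPLIES ((0 XOR 0) IMPLIES (0 XOR NOT 0))) -> 1
  row 1 [00001]: (((NOT 0 IMPLIES 1) OR (1 OR NOT 0)) IMPLIES ((0 XOR 0) IMPLIES (1 XOR NOT 0))) -> 1
  row 2 [00010]: (((NOT 0 IMPLIES 0) OR (0 OR NOT 0)) IMPLIES ((1 XOR 0) IMPLIES (0 XOR NOT 0))) -> 1
  row 3 [00011]: (((NOT 0 IMPLIES 1) OR (1 OR NOT 0)) IMPLIES ((1 XOR 0) IMPLIES (1 XOR NOT 0))) -> 0
  row 4 [00100]: (((NOT 0 IMPLIES 0) OR (0 OR NOT 0)) IMPLIES ((0 XOR 0) IMPLIES (0 XOR NOT 0))) -> 1
  row 5 [00101]: (((NOT 0 IMPLIES 1) OR (1 OR NOT 0)) IMPLIES ((0 XOR 0) IMPLIES (1 XOR NOT 0))) -> 1
  row 6 [00110]: (((NOT 0 IMPLIES 0) OR (0 OR NOT 0)) IMPLIES ((1 XOR 0) IMPLIES (0 XOR NOT 0))) -> 1
  row 7 [00111]: (((NOT 0 IMPLIES 1) OR (1 OR NOT 0)) IMPLIES ((1 XOR 0) IMPLIES (1 XOR NOT 0))) -> 0
  row 8 [01000]: (((NOT 1 IMPLIES 0) OR (0 OR NOT 1)) IMPLIES ((0 XOR 0) IMPLIES (0 XOR NOT 0))) -> 1
  row 9 [01001]: (((NOT 1 IMPLIES 1) OR (1 OR NOT 1)) IMPLIES ((0 XOR 0) IMPLIES (1 XOR NOT 0))) -> 1
  row 10 [01010]: (((NOT 1 IMPLIES 0) OR (0 OR NOT 1)) IMPLIES ((1 XOR 0) IMPLIES (0 XOR NOT 0))) -> 1
  row 11 [01011]: (((NOT 1 IMPLIES 1) OR (1 OR NOT 1)) IMPLIES ((1 XOR 0) IMPLIES (1 XOR NOT 0))) -> 0
  row 12 [01100]: (((NOT 1 IMPLIES 0) OR (0 OR NOT 1)) IMPLIES ((0 XOR 0) IMPLIES (0 XOR NOT 0))) -> 1
  row 13 [01101]: (((NOT 1 IMPLIES 1) OR (1 OR NOT 1)) IMPLIES ((0 XOR 0) IMPLIES (1 XOR NOT 0))) -> 1
  row 14 [01110]: (((NOT 1 IMPLIES 0) OR (0 OR NOT 1)) IMPLIES ((1 XOR 0) IMPLIES (0 XOR NOT 0))) -> 1
  row 15 [01111]: (((NOT 1 IMPLIES 1) OR (1 OR NOT 1)) IMPLIES ((1 XOR 0) IMPLIES (1 XOR NOT 0))) -> 0
  row 16 [10000]: (((NOT 0 IMPLIES 0) OR (0 OR NOT 0)) IMPLIES ((0 XOR 1) IMPLIES (0 XOR NOT 1))) -> 0
  row 17 [10001]: (((NOT 0 IMPLIES 1) OR (1 OR NOT 0)) IMPLIES ((0 XOR 1) IMPLIES (1 XOR NOT 1))) -> 1
  row 18 [10010]: (((NOT 0 IMPLIES 0) OR (0 OR NOT 0)) IMPLIES ((1 XOR 1) IMPLIES (0 XOR NOT 1))) -> 1
  row 19 [10011]: (((NOT 0 IMPLIES 1) OR (1 OR NOT 0)) IMPLIES ((1 XOR 1) IMPLIES (1 XOR NOT 1))) -> 1
  row 20 [10100]: (((NOT 0 IMPLIES 0) OR (0 OR NOT 0)) IMPLIES ((0 XOR 1) IMPLIES (0 XOR NOT 1))) -> 0
  row 21 [10101]: (((NOT 0 IMPLIES 1) OR (1 OR NOT 0)) IMPLIES ((0 XOR 1) IMPLIES (1 XOR NOT 1))) -> 1
  row 22 [10110]: (((NOT 0 IMPLIES 0) OR (0 OR NOT 0)) IMPLIES ((1 XOR 1) IMPLIES (0 XOR NOT 1))) -> 1
  row 23 [10111]: (((NOT 0 IMPLIES 1) OR (1 OR NOT 0)) IMPLIES ((1 XOR 1) IMPLIES (1 XOR NOT 1))) -> 1
  row 24 [11000]: (((NOT 1 IMPLIES 0) OR (0 OR NOT 1)) IMPLIES ((0 XOR 1) IMPLIES (0 XOR NOT 1))) -> 0
  row 25 [11001]: (((NOT 1 IMPLIES 1) OR (1 OR NOT 1)) IMPLIES ((0 XOR 1) IMPLIES (1 XOR NOT 1))) -> 1
  row 26 [11010]: (((NOT 1 IMPLIES 0) OR (0 OR NOT 1)) IMPLIES ((1 XOR 1) IMPLIES (0 XOR NOT 1))) -> 1
  row 27 [11011]: (((NOT 1 IMPLIES 1) OR (1 OR NOT 1)) IMPLIES ((1 XOR 1) IMPLIES (1 XOR NOT 1))) -> 1
  row 28 [11100]: (((NOT 1 IMPLIES 0) OR (0 OR NOT 1)) IMPLIES ((0 XOR 1) IMPLIES (0 XOR NOT 1))) -> 0
  row 29 [11101]: (((NOT 1 IMPLIES 1) OR (1 OR NOT 1)) IMPLIES ((0 XOR 1) IMPLIES (1 XOR NOT 1))) -> 1
  row 30 [11110]: (((NOT 1 IMPLIES 0) OR (0 OR NOT 1)) IMPLIES ((1 XOR 1) IMPLIES (0 XOR NOT 1))) -> 1
  row 31 [11111]: (((NOT 1 IMPLIES 1) OR (1 OR NOT 1)) IMPLIES ((1 XOR 1) IMPLIES (1 XOR NOT 1))) -> 1
Full result column, 4 rows per line (a,b,c fixed per line; d,e runs 00..11 left to right):
  rows 0-3 [a,b,c=000]: 1110  = hex E
  rows 4-7 [a,b,c=001]: 1110  = hex E
  rows 8-11 [a,b,c=010]: 1110  = hex E
  rows 12-15 [a,b,c=011]: 1110  = hex E
  rows 16-19 [a,b,c=100]: 0111  = hex 7
  rows 20-23 [a,b,c=101]: 0111  = hex 7
  rows 24-27 [a,b,c=110]: 0111  = hex 7
  rows 28-31 [a,b,c=111]: 0111  = hex 7
Output column (row 0 .. row 31) = 11101110111011100111011101110111
Output column grouped in 4s = 1110 1110 1110 1110 0111 0111 0111 0111 = 0xEEEE7777
Convert to decimal digit by digit (value = value*16 + digit):
  E -> 14
  14*16 + 14 (E) = 238
  238*16 + 14 (E) = 3822
  3822*16 + 14 (E) = 61166
  61166*16 + 7 = 978663
  978663*16 + 7 = 15658615
  15658615*16 + 7 = 250537847
  250537847*16 + 7 = 4008605559
Decimal = 4008605559

4008605559
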